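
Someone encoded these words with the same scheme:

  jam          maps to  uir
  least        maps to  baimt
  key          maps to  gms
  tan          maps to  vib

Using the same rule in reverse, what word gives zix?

Two steps: reverse the string, then apply a Caesar shift of +8.
Undoing it on zix: shift back: z−8=r, i−8=a, x−8=p → rap; then reverse → par.

par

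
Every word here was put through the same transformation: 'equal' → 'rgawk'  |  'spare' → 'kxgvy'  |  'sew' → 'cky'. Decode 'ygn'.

has

The output letters match the input read backwards, each shifted +6: equal reversed is lauqe. Read the word backwards and shift each letter +6.
Decoding ygn: shift back: y−6=s, g−6=a, n−6=h → sah; then reverse → has.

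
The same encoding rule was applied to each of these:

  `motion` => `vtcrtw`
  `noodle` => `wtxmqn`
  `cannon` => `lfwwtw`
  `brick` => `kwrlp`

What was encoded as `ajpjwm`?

regard

A repeating key of period 3 is used — shifts +9, +5, +9 over and over.
Undoing it on ajpjwm: a−9=r, j−5=e, p−9=g, j−9=a, w−5=r, m−9=d.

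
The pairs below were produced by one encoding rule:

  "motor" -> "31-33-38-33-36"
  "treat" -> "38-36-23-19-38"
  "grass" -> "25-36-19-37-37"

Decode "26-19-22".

had

The number is (letter's place in the alphabet, a=1) + 18.
Reversing it on 26-19-22: 26→(26−18)÷1=8=h, 19→(19−18)÷1=1=a, 22→(22−18)÷1=4=d.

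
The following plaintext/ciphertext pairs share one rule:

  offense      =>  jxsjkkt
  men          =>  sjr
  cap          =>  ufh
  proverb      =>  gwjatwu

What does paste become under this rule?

jyxfu

Two steps: reverse the string, then apply a Caesar shift of +5.
On paste: reverse → etsap; then shift: e+5=j, t+5=y, s+5=x, a+5=f, p+5=u.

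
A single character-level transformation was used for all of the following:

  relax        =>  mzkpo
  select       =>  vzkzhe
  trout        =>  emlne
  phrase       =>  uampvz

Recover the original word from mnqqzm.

r(17)→m(12) and e(4)→z(25) fit y≡9x+15 (mod 26); the inverse of 9 mod 26 is 3. Each letter's alphabet position (a=0..z=25) is mapped through 9·x+15 mod 26 — an affine cipher.
Reversing it on mnqqzm: m(12)→3·(12−15)≡17=r; n(13)→3·(13−15)≡20=u; q(16)→3·(16−15)≡3=d; q(16)→3·(16−15)≡3=d; z(25)→3·(25−15)≡4=e; m(12)→3·(12−15)≡17=r (all mod 26).

rudder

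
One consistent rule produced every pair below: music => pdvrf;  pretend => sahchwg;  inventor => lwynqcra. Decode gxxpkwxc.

Shifts by position in music: pos 0: m→p (+3), pos 1: u→d (+9), pos 2: s→v (+3), pos 3: i→r (+9) — repeating every 2. The shifts repeat in a cycle of length 2: positions 0,1,… shift by +3, +9, then the pattern repeats.
Undoing it on gxxpkwxc: g−3=d, x−9=o, x−3=u, p−9=g, k−3=h, w−9=n, x−3=u, c−9=t.

doughnut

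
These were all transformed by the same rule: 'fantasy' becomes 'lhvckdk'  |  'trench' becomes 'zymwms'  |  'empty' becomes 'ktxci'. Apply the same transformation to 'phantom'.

Letter i (0-indexed) is shifted by i+6, so successive shifts are 6, 7, 8, ….
For phantom: p+6=v, h+7=o, a+8=i, n+9=w, t+10=d, o+11=z, m+12=y.

voiwdzy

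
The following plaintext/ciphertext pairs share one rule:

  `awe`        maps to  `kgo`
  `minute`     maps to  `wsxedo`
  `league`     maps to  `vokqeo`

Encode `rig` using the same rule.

Compare letters: a→k is +10, w→g is +10, e→o is +10 — a constant shift. Every letter moves 10 places later in the alphabet, wrapping around z→a.
For rig: r+10=b, i+10=s, g+10=q.

bsq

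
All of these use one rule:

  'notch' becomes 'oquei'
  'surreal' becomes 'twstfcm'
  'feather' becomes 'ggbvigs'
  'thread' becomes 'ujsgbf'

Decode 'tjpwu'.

Shifts by position in notch: pos 0: n→o (+1), pos 1: o→q (+2), pos 2: t→u (+1), pos 3: c→e (+2) — repeating every 2. The shifts repeat in a cycle of length 2: positions 0,1,… shift by +1, +2, then the pattern repeats.
Undoing it on tjpwu: t−1=s, j−2=h, p−1=o, w−2=u, u−1=t.

shout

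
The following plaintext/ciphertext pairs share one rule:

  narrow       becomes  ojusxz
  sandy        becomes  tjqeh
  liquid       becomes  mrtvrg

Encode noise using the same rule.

oxltn

A repeating key of period 3 is used — shifts +1, +9, +3 over and over.
Applying it to noise: n+1=o, o+9=x, i+3=l, s+1=t, e+9=n.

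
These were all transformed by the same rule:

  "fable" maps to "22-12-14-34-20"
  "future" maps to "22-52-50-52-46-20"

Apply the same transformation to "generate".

f(#6)→22 and a(#1)→12: differences scale by 2, so n = 2·pos + 10. With a=1..z=26, the number is 2·pos + 10.
Applying it to generate: g=7→24, e=5→20, n=14→38, e=5→20, r=18→46, a=1→12, t=20→50, e=5→20.

24-20-38-20-46-12-50-20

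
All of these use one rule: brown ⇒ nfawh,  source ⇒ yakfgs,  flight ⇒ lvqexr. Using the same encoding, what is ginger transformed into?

b(1)→n(13) and r(17)→f(5) fit y≡19x+20 (mod 26); the inverse of 19 mod 26 is 11. Each letter's alphabet position (a=0..z=25) is mapped through 19·x+20 mod 26 — an affine cipher.
For ginger: g(6)→19·6+20≡4=e; i(8)→19·8+20≡16=q; n(13)→19·13+20≡7=h; g(6)→19·6+20≡4=e; e(4)→19·4+20≡18=s; r(17)→19·17+20≡5=f (all mod 26).

eqhesf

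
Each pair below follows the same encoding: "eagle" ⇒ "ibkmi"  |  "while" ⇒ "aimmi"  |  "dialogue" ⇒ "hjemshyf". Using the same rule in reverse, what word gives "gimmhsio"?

Shifts by position in eagle: pos 0: e→i (+4), pos 1: a→b (+1), pos 2: g→k (+4), pos 3: l→m (+1) — repeating every 2. It's a Vigenère-style cipher with numeric key [4,1]: position i shifts by key[i mod 2].
Decoding gimmhsio: g−4=c, i−1=h, m−4=i, m−1=l, h−4=d, s−1=r, i−4=e, o−1=n.

children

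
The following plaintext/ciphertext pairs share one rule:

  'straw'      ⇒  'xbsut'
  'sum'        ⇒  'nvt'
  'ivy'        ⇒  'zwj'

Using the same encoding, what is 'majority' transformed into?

The output letters match the input read backwards, each shifted +1: straw reversed is warts. Two steps: reverse the string, then apply a Caesar shift of +1.
Applying it to majority: reverse → ytirojam; then shift: y+1=z, t+1=u, i+1=j, r+1=s, o+1=p, j+1=k, a+1=b, m+1=n.

zujspkbn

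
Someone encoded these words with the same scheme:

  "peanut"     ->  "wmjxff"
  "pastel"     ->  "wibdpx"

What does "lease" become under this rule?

The shift increases by 1 at each position, starting from +7: 7, 8, 9, ….
Applying it to lease: l+7=s, e+8=m, a+9=j, s+10=c, e+11=p.

smjcp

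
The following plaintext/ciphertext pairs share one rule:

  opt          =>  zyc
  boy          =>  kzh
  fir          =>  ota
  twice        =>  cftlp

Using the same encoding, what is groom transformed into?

The shift depends on letter class: consonant p→y is +9, but vowel o→z is +11. The rule splits by letter class: vowels +11, consonants +9.
Applying it to groom: g(cons)+9=p, r(cons)+9=a, o(vowel)+11=z, o(vowel)+11=z, m(cons)+9=v.

pazzv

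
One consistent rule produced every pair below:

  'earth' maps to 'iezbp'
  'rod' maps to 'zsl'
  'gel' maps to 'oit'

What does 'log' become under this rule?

Vowels shift forward by 4 and consonants shift forward by 8.
Applying it to log: l(cons)+8=t, o(vowel)+4=s, g(cons)+8=o.

tso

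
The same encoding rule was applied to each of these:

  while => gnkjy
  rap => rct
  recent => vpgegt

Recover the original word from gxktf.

The output letters match the input read backwards, each shifted +2: while reversed is elihw. Read the word backwards and shift each letter +2.
Decoding gxktf: shift back: g−2=e, x−2=v, k−2=i, t−2=r, f−2=d → evird; then reverse → drive.

drive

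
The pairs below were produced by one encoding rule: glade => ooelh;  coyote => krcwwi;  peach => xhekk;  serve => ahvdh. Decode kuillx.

credit

Shifts by position in glade: pos 0: g→o (+8), pos 1: l→o (+3), pos 2: a→e (+4), pos 3: d→l (+8), pos 4: e→h (+3) — repeating every 3. The shifts repeat in a cycle of length 3: positions 0,1,… shift by +8, +3, +4, then the pattern repeats.
Decoding kuillx: k−8=c, u−3=r, i−4=e, l−8=d, l−3=i, x−4=t.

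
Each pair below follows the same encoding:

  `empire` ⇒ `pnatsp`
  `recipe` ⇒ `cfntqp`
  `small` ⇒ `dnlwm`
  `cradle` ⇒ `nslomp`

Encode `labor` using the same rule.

wbmzs

It's a Vigenère-style cipher with numeric key [11,1,11]: position i shifts by key[i mod 3].
For labor: l+11=w, a+1=b, b+11=m, o+11=z, r+1=s.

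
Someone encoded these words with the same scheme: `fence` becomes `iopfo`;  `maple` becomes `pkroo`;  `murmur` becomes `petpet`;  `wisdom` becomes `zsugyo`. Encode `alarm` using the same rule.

dvcuw

Shifts by position in fence: pos 0: f→i (+3), pos 1: e→o (+10), pos 2: n→p (+2), pos 3: c→f (+3), pos 4: e→o (+10) — repeating every 3. A repeating key of period 3 is used — shifts +3, +10, +2 over and over.
For alarm: a+3=d, l+10=v, a+2=c, r+3=u, m+10=w.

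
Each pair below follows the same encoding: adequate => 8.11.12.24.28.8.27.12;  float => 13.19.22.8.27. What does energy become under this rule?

a is letter #1 and maps to 8: an offset of 7. Letters become their 1-based position plus 7 (so a→8, b→9, …).
For energy: e=5→12, n=14→21, e=5→12, r=18→25, g=7→14, y=25→32.

12.21.12.25.14.32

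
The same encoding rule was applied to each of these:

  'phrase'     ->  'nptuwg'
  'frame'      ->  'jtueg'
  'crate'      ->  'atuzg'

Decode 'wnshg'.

spine

p(15)→n(13) and h(7)→p(15) fit y≡3x+20 (mod 26); the inverse of 3 mod 26 is 9. This is an affine cipher: with a=0,…,z=25, each position x becomes (3x+20) mod 26.
Decoding wnshg: w(22)→9·(22−20)≡18=s; n(13)→9·(13−20)≡15=p; s(18)→9·(18−20)≡8=i; h(7)→9·(7−20)≡13=n; g(6)→9·(6−20)≡4=e (all mod 26).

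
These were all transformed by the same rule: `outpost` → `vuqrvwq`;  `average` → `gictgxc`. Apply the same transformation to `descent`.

vpgeugf

Two steps: reverse the string, then apply a Caesar shift of +2.
Applying it to descent: reverse → tnecsed; then shift: t+2=v, n+2=p, e+2=g, c+2=e, s+2=u, e+2=g, d+2=f.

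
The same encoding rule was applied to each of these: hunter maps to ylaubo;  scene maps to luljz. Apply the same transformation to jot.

avq

Two steps: reverse the string, then apply a Caesar shift of +7.
Applying it to jot: reverse → toj; then shift: t+7=a, o+7=v, j+7=q.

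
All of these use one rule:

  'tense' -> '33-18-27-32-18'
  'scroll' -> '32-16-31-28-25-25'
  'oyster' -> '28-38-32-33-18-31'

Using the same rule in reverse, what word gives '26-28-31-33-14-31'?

mortar

t is letter #20 and maps to 33: an offset of 13. Letters become their 1-based position plus 13 (so a→14, b→15, …).
Undoing it on 26-28-31-33-14-31: 26→(26−13)÷1=13=m, 28→(28−13)÷1=15=o, 31→(31−13)÷1=18=r, 33→(33−13)÷1=20=t, 14→(14−13)÷1=1=a, 31→(31−13)÷1=18=r.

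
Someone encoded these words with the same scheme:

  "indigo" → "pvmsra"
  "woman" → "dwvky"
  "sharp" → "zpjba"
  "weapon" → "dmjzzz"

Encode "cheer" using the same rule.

Letter i (0-indexed) is shifted by i+7, so successive shifts are 7, 8, 9, ….
For cheer: c+7=j, h+8=p, e+9=n, e+10=o, r+11=c.

jpnoc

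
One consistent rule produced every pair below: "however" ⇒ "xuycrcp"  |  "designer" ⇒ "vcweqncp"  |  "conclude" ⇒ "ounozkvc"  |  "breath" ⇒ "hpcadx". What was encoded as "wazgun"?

salmon

h(7)→x(23) and o(14)→u(20) fit y≡7x+0 (mod 26); the inverse of 7 mod 26 is 15. This is an affine cipher: with a=0,…,z=25, each position x becomes (7x+0) mod 26.
Decoding wazgun: w(22)→15·(22−0)≡18=s; a(0)→15·(0−0)≡0=a; z(25)→15·(25−0)≡11=l; g(6)→15·(6−0)≡12=m; u(20)→15·(20−0)≡14=o; n(13)→15·(13−0)≡13=n (all mod 26).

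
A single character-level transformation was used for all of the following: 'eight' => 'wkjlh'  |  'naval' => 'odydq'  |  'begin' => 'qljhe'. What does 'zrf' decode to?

cow

The output letters match the input read backwards, each shifted +3: eight reversed is thgie. Read the word backwards and shift each letter +3.
Reversing it on zrf: shift back: z−3=w, r−3=o, f−3=c → woc; then reverse → cow.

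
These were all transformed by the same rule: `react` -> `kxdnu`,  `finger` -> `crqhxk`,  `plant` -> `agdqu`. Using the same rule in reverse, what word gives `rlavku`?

r(17)→k(10) and e(4)→x(23) fit y≡5x+3 (mod 26); the inverse of 5 mod 26 is 21. This is an affine cipher: with a=0,…,z=25, each position x becomes (5x+3) mod 26.
Reversing it on rlavku: r(17)→21·(17−3)≡8=i; l(11)→21·(11−3)≡12=m; a(0)→21·(0−3)≡15=p; v(21)→21·(21−3)≡14=o; k(10)→21·(10−3)≡17=r; u(20)→21·(20−3)≡19=t (all mod 26).

import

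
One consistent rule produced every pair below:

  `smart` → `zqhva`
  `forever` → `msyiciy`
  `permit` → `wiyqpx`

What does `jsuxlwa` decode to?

Shifts by position in smart: pos 0: s→z (+7), pos 1: m→q (+4), pos 2: a→h (+7), pos 3: r→v (+4) — repeating every 2. The shifts repeat in a cycle of length 2: positions 0,1,… shift by +7, +4, then the pattern repeats.
Reversing it on jsuxlwa: j−7=c, s−4=o, u−7=n, x−4=t, l−7=e, w−4=s, a−7=t.

contest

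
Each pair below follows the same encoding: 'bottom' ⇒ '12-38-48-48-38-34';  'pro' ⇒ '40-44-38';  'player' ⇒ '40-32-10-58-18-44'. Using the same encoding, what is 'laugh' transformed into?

32-10-50-22-24

b(#2)→12 and o(#15)→38: differences scale by 2, so n = 2·pos + 8. The formula is n = 2×(alphabet index, a=1) + 8.
For laugh: l=12→32, a=1→10, u=21→50, g=7→22, h=8→24.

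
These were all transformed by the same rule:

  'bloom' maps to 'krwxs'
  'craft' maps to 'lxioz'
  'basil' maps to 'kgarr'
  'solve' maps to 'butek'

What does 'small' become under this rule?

Shifts by position in bloom: pos 0: b→k (+9), pos 1: l→r (+6), pos 2: o→w (+8), pos 3: o→x (+9), pos 4: m→s (+6) — repeating every 3. It's a Vigenère-style cipher with numeric key [9,6,8]: position i shifts by key[i mod 3].
For small: s+9=b, m+6=s, a+8=i, l+9=u, l+6=r.

bsiur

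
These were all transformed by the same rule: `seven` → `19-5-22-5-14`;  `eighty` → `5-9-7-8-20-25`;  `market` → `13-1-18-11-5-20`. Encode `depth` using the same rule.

4-5-16-20-8

s is letter #19 and maps to 19: an offset of 0. Letters become their 1-indexed alphabet positions: a=1 … z=26.
For depth: d=4→4, e=5→5, p=16→16, t=20→20, h=8→8.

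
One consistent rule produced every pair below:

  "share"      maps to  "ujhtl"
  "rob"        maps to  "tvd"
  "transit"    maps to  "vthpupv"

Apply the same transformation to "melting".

The shift depends on letter class: consonant s→u is +2, but vowel a→h is +7. Vowels shift forward by 7 and consonants shift forward by 2.
For melting: m(cons)+2=o, e(vowel)+7=l, l(cons)+2=n, t(cons)+2=v, i(vowel)+7=p, n(cons)+2=p, g(cons)+2=i.

olnvppi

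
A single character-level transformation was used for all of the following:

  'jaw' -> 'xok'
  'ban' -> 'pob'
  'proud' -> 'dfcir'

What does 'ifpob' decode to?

urban

Each letter is shifted forward by 14 in the alphabet (a Caesar shift of +14).
Reversing it on ifpob: i−14=u, f−14=r, p−14=b, o−14=a, b−14=n.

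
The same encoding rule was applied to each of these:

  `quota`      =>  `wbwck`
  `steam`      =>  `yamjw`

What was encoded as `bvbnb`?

In quota: q→w is +6, u→b is +7, o→w is +8, t→c is +9 — the shift increases by 1 each position. Each letter shifts forward by (position + 6), i.e. 6, 7, 8, … — the shift grows by one for each successive letter.
Reversing it on bvbnb: b−6=v, v−7=o, b−8=t, n−9=e, b−10=r.

voter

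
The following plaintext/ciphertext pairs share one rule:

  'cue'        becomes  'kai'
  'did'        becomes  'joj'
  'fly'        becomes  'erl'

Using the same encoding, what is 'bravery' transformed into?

exkbgxh

The word is reversed, then every letter is shifted forward by 6.
For bravery: reverse → yrevarb; then shift: y+6=e, r+6=x, e+6=k, v+6=b, a+6=g, r+6=x, b+6=h.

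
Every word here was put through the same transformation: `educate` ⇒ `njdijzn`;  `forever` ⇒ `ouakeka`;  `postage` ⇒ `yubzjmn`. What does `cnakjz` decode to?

threat

Shifts by position in educate: pos 0: e→n (+9), pos 1: d→j (+6), pos 2: u→d (+9), pos 3: c→i (+6) — repeating every 2. The shifts repeat in a cycle of length 2: positions 0,1,… shift by +9, +6, then the pattern repeats.
Reversing it on cnakjz: c−9=t, n−6=h, a−9=r, k−6=e, j−9=a, z−6=t.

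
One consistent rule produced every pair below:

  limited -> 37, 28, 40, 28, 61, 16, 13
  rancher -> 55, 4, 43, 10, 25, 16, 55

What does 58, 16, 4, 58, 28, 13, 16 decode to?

seaside

l(#12)→37 and i(#9)→28: differences scale by 3, so n = 3·pos + 1. Each letter becomes 3×(its alphabet position, a=1..z=26) + 1.
Decoding 58, 16, 4, 58, 28, 13, 16: 58→(58−1)÷3=19=s, 16→(16−1)÷3=5=e, 4→(4−1)÷3=1=a, 58→(58−1)÷3=19=s, 28→(28−1)÷3=9=i, 13→(13−1)÷3=4=d, 16→(16−1)÷3=5=e.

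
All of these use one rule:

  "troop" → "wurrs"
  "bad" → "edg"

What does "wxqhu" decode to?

tuner

Compare letters: t→w is +3, r→u is +3, o→r is +3 — a constant shift. This is a Caesar cipher with shift 3.
Reversing it on wxqhu: w−3=t, x−3=u, q−3=n, h−3=e, u−3=r.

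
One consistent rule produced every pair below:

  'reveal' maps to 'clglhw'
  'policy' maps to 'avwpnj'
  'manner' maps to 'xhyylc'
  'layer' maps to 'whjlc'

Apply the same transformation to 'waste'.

hhdel

The rule splits by letter class: vowels +7, consonants +11.
For waste: w(cons)+11=h, a(vowel)+7=h, s(cons)+11=d, t(cons)+11=e, e(vowel)+7=l.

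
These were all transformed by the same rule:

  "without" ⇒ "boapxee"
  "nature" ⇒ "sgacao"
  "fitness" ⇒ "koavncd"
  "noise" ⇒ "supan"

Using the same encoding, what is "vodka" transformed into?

In without: w→b is +5, i→o is +6, t→a is +7, h→p is +8 — the shift increases by 1 each position. The shift increases by 1 at each position, starting from +5: 5, 6, 7, ….
For vodka: v+5=a, o+6=u, d+7=k, k+8=s, a+9=j.

auksj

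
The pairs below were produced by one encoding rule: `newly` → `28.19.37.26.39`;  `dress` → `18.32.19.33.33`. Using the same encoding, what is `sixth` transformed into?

n is letter #14 and maps to 28: an offset of 14. The number is (letter's place in the alphabet, a=1) + 14.
For sixth: s=19→33, i=9→23, x=24→38, t=20→34, h=8→22.

33.23.38.34.22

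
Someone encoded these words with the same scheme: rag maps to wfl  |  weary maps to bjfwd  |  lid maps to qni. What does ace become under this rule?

fhj

Compare letters: r→w is +5, a→f is +5, g→l is +5 — a constant shift. Every letter moves 5 places later in the alphabet, wrapping around z→a.
Applying it to ace: a+5=f, c+5=h, e+5=j.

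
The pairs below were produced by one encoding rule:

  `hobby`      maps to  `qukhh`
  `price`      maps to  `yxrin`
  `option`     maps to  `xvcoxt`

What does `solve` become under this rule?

Shifts by position in hobby: pos 0: h→q (+9), pos 1: o→u (+6), pos 2: b→k (+9), pos 3: b→h (+6) — repeating every 2. A repeating key of period 2 is used — shifts +9, +6 over and over.
Applying it to solve: s+9=b, o+6=u, l+9=u, v+6=b, e+9=n.

buubn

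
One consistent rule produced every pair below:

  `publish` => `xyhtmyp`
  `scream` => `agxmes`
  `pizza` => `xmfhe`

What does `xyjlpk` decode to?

puddle

Shifts by position in publish: pos 0: p→x (+8), pos 1: u→y (+4), pos 2: b→h (+6), pos 3: l→t (+8), pos 4: i→m (+4), pos 5: s→y (+6) — repeating every 3. It's a Vigenère-style cipher with numeric key [8,4,6]: position i shifts by key[i mod 3].
Undoing it on xyjlpk: x−8=p, y−4=u, j−6=d, l−8=d, p−4=l, k−6=e.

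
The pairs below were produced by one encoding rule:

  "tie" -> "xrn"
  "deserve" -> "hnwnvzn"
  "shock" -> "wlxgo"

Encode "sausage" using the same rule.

Vowels shift forward by 9 and consonants shift forward by 4.
Applying it to sausage: s(cons)+4=w, a(vowel)+9=j, u(vowel)+9=d, s(cons)+4=w, a(vowel)+9=j, g(cons)+4=k, e(vowel)+9=n.

wjdwjkn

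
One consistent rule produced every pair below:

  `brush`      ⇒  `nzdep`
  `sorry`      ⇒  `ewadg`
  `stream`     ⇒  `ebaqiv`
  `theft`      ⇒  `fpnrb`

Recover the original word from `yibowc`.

Shifts by position in brush: pos 0: b→n (+12), pos 1: r→z (+8), pos 2: u→d (+9), pos 3: s→e (+12), pos 4: h→p (+8) — repeating every 3. A repeating key of period 3 is used — shifts +12, +8, +9 over and over.
Decoding yibowc: y−12=m, i−8=a, b−9=s, o−12=c, w−8=o, c−9=t.

mascot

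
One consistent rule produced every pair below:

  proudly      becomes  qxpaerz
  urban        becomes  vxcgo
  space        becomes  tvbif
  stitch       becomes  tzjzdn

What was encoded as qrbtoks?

Shifts by position in proudly: pos 0: p→q (+1), pos 1: r→x (+6), pos 2: o→p (+1), pos 3: u→a (+6) — repeating every 2. A repeating key of period 2 is used — shifts +1, +6 over and over.
Reversing it on qrbtoks: q−1=p, r−6=l, b−1=a, t−6=n, o−1=n, k−6=e, s−1=r.

planner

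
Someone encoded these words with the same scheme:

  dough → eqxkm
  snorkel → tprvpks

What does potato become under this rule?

In dough: d→e is +1, o→q is +2, u→x is +3, g→k is +4 — the shift increases by 1 each position. Each letter shifts forward by (position + 1), i.e. 1, 2, 3, … — the shift grows by one for each successive letter.
For potato: p+1=q, o+2=q, t+3=w, a+4=e, t+5=y, o+6=u.

qqweyu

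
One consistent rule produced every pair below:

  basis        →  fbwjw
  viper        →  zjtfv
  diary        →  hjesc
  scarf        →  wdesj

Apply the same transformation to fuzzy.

Shifts by position in basis: pos 0: b→f (+4), pos 1: a→b (+1), pos 2: s→w (+4), pos 3: i→j (+1) — repeating every 2. A repeating key of period 2 is used — shifts +4, +1 over and over.
On fuzzy: f+4=j, u+1=v, z+4=d, z+1=a, y+4=c.

jvdac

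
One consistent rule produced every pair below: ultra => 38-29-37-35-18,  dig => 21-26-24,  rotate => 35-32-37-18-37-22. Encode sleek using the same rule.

36-29-22-22-28

u is letter #21 and maps to 38: an offset of 17. Each letter is replaced by its alphabet position (a=1..z=26) + 17.
On sleek: s=19→36, l=12→29, e=5→22, e=5→22, k=11→28.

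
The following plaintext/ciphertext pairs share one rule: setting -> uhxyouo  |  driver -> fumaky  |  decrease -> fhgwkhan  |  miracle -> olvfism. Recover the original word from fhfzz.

In setting: s→u is +2, e→h is +3, t→x is +4, t→y is +5 — the shift increases by 1 each position. Letter i (0-indexed) is shifted by i+2, so successive shifts are 2, 3, 4, ….
Decoding fhfzz: f−2=d, h−3=e, f−4=b, z−5=u, z−6=t.

debut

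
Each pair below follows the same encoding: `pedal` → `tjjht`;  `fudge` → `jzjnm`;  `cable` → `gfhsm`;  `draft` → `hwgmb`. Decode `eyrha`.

atlas

In pedal: p→t is +4, e→j is +5, d→j is +6, a→h is +7 — the shift increases by 1 each position. The shift increases by 1 at each position, starting from +4: 4, 5, 6, ….
Undoing it on eyrha: e−4=a, y−5=t, r−6=l, h−7=a, a−8=s.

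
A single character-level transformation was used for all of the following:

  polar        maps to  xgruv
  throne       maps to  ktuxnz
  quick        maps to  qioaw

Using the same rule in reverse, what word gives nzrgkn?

The word is reversed, then every letter is shifted forward by 6.
Undoing it on nzrgkn: shift back: n−6=h, z−6=t, r−6=l, g−6=a, k−6=e, n−6=h → htlaeh; then reverse → health.

health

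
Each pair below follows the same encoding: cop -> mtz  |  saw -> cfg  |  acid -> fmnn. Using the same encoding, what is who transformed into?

The shift depends on letter class: consonant c→m is +10, but vowel o→t is +5. Vowels shift forward by 5 and consonants shift forward by 10.
For who: w(cons)+10=g, h(cons)+10=r, o(vowel)+5=t.

grt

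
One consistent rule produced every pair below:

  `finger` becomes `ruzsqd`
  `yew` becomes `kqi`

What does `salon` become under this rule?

Compare letters: f→r is +12, i→u is +12, n→z is +12 — a constant shift. This is a Caesar cipher with shift 12.
Applying it to salon: s+12=e, a+12=m, l+12=x, o+12=a, n+12=z.

emxaz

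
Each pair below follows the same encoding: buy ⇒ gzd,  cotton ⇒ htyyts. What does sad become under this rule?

xfi

Compare letters: b→g is +5, u→z is +5, y→d is +5 — a constant shift. Every letter moves 5 places later in the alphabet, wrapping around z→a.
For sad: s+5=x, a+5=f, d+5=i.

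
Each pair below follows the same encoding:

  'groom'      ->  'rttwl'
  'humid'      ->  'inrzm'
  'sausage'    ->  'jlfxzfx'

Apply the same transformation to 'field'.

The output letters match the input read backwards, each shifted +5: groom reversed is moorg. Two steps: reverse the string, then apply a Caesar shift of +5.
For field: reverse → dleif; then shift: d+5=i, l+5=q, e+5=j, i+5=n, f+5=k.

iqjnk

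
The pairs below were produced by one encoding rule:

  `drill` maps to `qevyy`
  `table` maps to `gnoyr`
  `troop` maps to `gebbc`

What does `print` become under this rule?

Each letter is shifted forward by 13 in the alphabet (a Caesar shift of +13).
On print: p+13=c, r+13=e, i+13=v, n+13=a, t+13=g.

cevag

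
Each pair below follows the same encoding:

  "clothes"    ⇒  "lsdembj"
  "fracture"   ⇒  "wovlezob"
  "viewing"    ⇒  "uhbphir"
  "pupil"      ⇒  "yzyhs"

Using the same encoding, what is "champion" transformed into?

c(2)→l(11) and l(11)→s(18) fit y≡21x+21 (mod 26); the inverse of 21 mod 26 is 5. Treating letters as 0–25, the rule is x ↦ 21x + 21 (mod 26).
Applying it to champion: c(2)→21·2+21≡11=l; h(7)→21·7+21≡12=m; a(0)→21·0+21≡21=v; m(12)→21·12+21≡13=n; p(15)→21·15+21≡24=y; i(8)→21·8+21≡7=h; o(14)→21·14+21≡3=d; n(13)→21·13+21≡8=i (all mod 26).

lmvnyhdi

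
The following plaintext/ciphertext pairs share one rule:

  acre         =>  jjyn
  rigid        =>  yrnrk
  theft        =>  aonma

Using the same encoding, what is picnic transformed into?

wrjurj

Two shifts are in play — +9 for a/e/i/o/u, +7 for every other letter.
On picnic: p(cons)+7=w, i(vowel)+9=r, c(cons)+7=j, n(cons)+7=u, i(vowel)+9=r, c(cons)+7=j.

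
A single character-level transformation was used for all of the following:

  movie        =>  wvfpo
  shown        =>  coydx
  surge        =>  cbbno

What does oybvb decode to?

A repeating key of period 2 is used — shifts +10, +7 over and over.
Decoding oybvb: o−10=e, y−7=r, b−10=r, v−7=o, b−10=r.

error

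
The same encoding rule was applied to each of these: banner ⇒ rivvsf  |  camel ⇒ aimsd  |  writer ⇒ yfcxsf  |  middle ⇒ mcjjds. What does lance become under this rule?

divas

b(1)→r(17) and a(0)→i(8) fit y≡9x+8 (mod 26); the inverse of 9 mod 26 is 3. This is an affine cipher: with a=0,…,z=25, each position x becomes (9x+8) mod 26.
For lance: l(11)→9·11+8≡3=d; a(0)→9·0+8≡8=i; n(13)→9·13+8≡21=v; c(2)→9·2+8≡0=a; e(4)→9·4+8≡18=s (all mod 26).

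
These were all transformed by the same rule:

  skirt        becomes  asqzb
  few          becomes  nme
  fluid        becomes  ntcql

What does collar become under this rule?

Compare letters: s→a is +8, k→s is +8, i→q is +8 — a constant shift. Each letter is shifted forward by 8 in the alphabet (a Caesar shift of +8).
Applying it to collar: c+8=k, o+8=w, l+8=t, l+8=t, a+8=i, r+8=z.

kwttiz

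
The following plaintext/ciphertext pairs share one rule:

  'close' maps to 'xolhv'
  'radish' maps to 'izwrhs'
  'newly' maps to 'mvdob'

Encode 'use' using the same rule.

Each pair mirrors across the alphabet (c↔x, l↔o, o↔l): positions sum to 25. This is the alphabet-reversal cipher (Atbash): a becomes z, b becomes y, etc.
For use: u↔f, s↔h, e↔v.

fhv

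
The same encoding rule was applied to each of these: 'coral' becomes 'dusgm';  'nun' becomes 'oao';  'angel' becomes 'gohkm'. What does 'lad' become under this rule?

mge

The shift depends on letter class: consonant c→d is +1, but vowel o→u is +6. Two shifts are in play — +6 for a/e/i/o/u, +1 for every other letter.
Applying it to lad: l(cons)+1=m, a(vowel)+6=g, d(cons)+1=e.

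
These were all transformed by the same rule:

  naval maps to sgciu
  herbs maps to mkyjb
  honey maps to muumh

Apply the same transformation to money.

ruumh

In naval: n→s is +5, a→g is +6, v→c is +7, a→i is +8 — the shift increases by 1 each position. The shift increases by 1 at each position, starting from +5: 5, 6, 7, ….
Applying it to money: m+5=r, o+6=u, n+7=u, e+8=m, y+9=h.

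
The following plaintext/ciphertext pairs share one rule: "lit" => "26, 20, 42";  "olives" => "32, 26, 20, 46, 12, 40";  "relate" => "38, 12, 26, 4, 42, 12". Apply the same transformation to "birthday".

6, 20, 38, 42, 18, 10, 4, 52

l(#12)→26 and i(#9)→20: differences scale by 2, so n = 2·pos + 2. With a=1..z=26, the number is 2·pos + 2.
On birthday: b=2→6, i=9→20, r=18→38, t=20→42, h=8→18, d=4→10, a=1→4, y=25→52.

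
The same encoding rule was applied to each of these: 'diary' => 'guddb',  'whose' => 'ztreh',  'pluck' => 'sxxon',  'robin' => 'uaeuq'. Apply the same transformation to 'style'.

vfbxh

Shifts by position in diary: pos 0: d→g (+3), pos 1: i→u (+12), pos 2: a→d (+3), pos 3: r→d (+12) — repeating every 2. The shifts repeat in a cycle of length 2: positions 0,1,… shift by +3, +12, then the pattern repeats.
On style: s+3=v, t+12=f, y+3=b, l+12=x, e+3=h.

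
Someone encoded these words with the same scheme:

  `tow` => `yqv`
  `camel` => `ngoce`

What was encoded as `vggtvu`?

The output letters match the input read backwards, each shifted +2: tow reversed is wot. Read the word backwards and shift each letter +2.
Decoding vggtvu: shift back: v−2=t, g−2=e, g−2=e, t−2=r, v−2=t, u−2=s → teerts; then reverse → street.

street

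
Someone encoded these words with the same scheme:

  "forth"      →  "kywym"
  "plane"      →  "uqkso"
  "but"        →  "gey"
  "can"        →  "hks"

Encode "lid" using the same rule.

Two shifts are in play — +10 for a/e/i/o/u, +5 for every other letter.
On lid: l(cons)+5=q, i(vowel)+10=s, d(cons)+5=i.

qsi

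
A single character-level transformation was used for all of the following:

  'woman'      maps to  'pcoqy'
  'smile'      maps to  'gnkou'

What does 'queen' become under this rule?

The output letters match the input read backwards, each shifted +2: woman reversed is namow. The word is reversed, then every letter is shifted forward by 2.
On queen: reverse → neeuq; then shift: n+2=p, e+2=g, e+2=g, u+2=w, q+2=s.

pggws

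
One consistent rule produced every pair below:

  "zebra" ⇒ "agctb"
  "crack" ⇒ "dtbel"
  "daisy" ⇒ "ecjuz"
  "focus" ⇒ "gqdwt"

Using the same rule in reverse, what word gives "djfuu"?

chest

Shifts by position in zebra: pos 0: z→a (+1), pos 1: e→g (+2), pos 2: b→c (+1), pos 3: r→t (+2) — repeating every 2. The shifts repeat in a cycle of length 2: positions 0,1,… shift by +1, +2, then the pattern repeats.
Reversing it on djfuu: d−1=c, j−2=h, f−1=e, u−2=s, u−1=t.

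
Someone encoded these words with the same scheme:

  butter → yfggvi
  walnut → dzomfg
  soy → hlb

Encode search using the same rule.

Each pair mirrors across the alphabet (b↔y, u↔f, t↔g): positions sum to 25. Letters are reflected about the middle of the alphabet (position → 25−position): Atbash.
On search: s↔h, e↔v, a↔z, r↔i, c↔x, h↔s.

hvzixs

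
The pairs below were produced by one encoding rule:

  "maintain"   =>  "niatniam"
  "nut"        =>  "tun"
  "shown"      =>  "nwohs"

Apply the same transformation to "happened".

The output letters match the input read backwards: maintain reversed is niatniam. The word is simply reversed.
On happened: reverse → deneppah.

deneppah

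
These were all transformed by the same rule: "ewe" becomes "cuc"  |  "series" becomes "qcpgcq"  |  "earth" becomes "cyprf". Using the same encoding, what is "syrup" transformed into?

Compare letters: e→c is +24, w→u is +24, e→c is +24 — a constant shift. It's a constant shift of +24 (ROT24).
Applying it to syrup: s+24=q, y+24=w, r+24=p, u+24=s, p+24=n.

qwpsn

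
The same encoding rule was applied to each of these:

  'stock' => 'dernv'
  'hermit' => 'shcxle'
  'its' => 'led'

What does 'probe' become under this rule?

The shift depends on letter class: consonant s→d is +11, but vowel o→r is +3. Vowels shift forward by 3 and consonants shift forward by 11.
On probe: p(cons)+11=a, r(cons)+11=c, o(vowel)+3=r, b(cons)+11=m, e(vowel)+3=h.

acrmh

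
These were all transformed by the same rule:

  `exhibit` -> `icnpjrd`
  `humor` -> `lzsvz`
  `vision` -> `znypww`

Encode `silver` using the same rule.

wnrcma

In exhibit: e→i is +4, x→c is +5, h→n is +6, i→p is +7 — the shift increases by 1 each position. Letter i (0-indexed) is shifted by i+4, so successive shifts are 4, 5, 6, ….
Applying it to silver: s+4=w, i+5=n, l+6=r, v+7=c, e+8=m, r+9=a.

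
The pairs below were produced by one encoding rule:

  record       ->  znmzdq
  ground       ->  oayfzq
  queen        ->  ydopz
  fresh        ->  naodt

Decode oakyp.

grand

In record: r→z is +8, e→n is +9, c→m is +10, o→z is +11 — the shift increases by 1 each position. Letter i (0-indexed) is shifted by i+8, so successive shifts are 8, 9, 10, ….
Undoing it on oakyp: o−8=g, a−9=r, k−10=a, y−11=n, p−12=d.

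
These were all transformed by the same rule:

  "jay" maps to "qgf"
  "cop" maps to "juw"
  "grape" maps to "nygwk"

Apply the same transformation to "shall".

zogss

The shift depends on letter class: consonant j→q is +7, but vowel a→g is +6. Vowels shift forward by 6 and consonants shift forward by 7.
For shall: s(cons)+7=z, h(cons)+7=o, a(vowel)+6=g, l(cons)+7=s, l(cons)+7=s.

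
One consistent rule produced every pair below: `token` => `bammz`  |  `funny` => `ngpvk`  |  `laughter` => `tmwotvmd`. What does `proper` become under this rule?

Shifts by position in token: pos 0: t→b (+8), pos 1: o→a (+12), pos 2: k→m (+2), pos 3: e→m (+8), pos 4: n→z (+12) — repeating every 3. The shifts repeat in a cycle of length 3: positions 0,1,… shift by +8, +12, +2, then the pattern repeats.
Applying it to proper: p+8=x, r+12=d, o+2=q, p+8=x, e+12=q, r+2=t.

xdqxqt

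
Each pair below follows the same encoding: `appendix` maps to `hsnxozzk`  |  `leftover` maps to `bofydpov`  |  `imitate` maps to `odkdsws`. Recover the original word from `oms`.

Two steps: reverse the string, then apply a Caesar shift of +10.
Reversing it on oms: shift back: o−10=e, m−10=c, s−10=i → eci; then reverse → ice.

ice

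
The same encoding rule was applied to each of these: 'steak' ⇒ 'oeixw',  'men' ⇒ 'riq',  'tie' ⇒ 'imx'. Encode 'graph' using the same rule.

The output letters match the input read backwards, each shifted +4: steak reversed is kaets. The word is reversed, then every letter is shifted forward by 4.
For graph: reverse → hparg; then shift: h+4=l, p+4=t, a+4=e, r+4=v, g+4=k.

ltevk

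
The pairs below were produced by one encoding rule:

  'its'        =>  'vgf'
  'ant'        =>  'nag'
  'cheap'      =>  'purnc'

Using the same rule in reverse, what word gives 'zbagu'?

month

Compare letters: i→v is +13, t→g is +13, s→f is +13 — a constant shift. This is a Caesar cipher with shift 13.
Decoding zbagu: z−13=m, b−13=o, a−13=n, g−13=t, u−13=h.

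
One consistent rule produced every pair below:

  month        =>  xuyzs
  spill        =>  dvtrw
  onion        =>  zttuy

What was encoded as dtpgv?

sneak

The shifts repeat in a cycle of length 2: positions 0,1,… shift by +11, +6, then the pattern repeats.
Decoding dtpgv: d−11=s, t−6=n, p−11=e, g−6=a, v−11=k.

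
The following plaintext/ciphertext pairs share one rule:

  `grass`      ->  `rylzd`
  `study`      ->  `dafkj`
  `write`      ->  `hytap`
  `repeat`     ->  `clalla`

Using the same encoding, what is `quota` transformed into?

Shifts by position in grass: pos 0: g→r (+11), pos 1: r→y (+7), pos 2: a→l (+11), pos 3: s→z (+7) — repeating every 2. The shifts repeat in a cycle of length 2: positions 0,1,… shift by +11, +7, then the pattern repeats.
On quota: q+11=b, u+7=b, o+11=z, t+7=a, a+11=l.

bbzal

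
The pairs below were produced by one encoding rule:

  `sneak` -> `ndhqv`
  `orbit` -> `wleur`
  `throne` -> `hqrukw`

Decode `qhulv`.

siren

The word is reversed, then every letter is shifted forward by 3.
Reversing it on qhulv: shift back: q−3=n, h−3=e, u−3=r, l−3=i, v−3=s → neris; then reverse → siren.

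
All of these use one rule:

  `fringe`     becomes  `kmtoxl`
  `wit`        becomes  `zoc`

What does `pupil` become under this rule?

rovav

The output letters match the input read backwards, each shifted +6: fringe reversed is egnirf. Two steps: reverse the string, then apply a Caesar shift of +6.
For pupil: reverse → lipup; then shift: l+6=r, i+6=o, p+6=v, u+6=a, p+6=v.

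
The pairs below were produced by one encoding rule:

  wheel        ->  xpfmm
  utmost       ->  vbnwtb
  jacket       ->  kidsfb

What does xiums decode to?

Shifts by position in wheel: pos 0: w→x (+1), pos 1: h→p (+8), pos 2: e→f (+1), pos 3: e→m (+8) — repeating every 2. A repeating key of period 2 is used — shifts +1, +8 over and over.
Reversing it on xiums: x−1=w, i−8=a, u−1=t, m−8=e, s−1=r.

water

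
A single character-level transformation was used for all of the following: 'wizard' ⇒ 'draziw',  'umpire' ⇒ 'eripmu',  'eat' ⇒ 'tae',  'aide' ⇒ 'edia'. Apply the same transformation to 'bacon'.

The output letters match the input read backwards: wizard reversed is draziw. It's just the letters in reverse order.
On bacon: reverse → nocab.

nocab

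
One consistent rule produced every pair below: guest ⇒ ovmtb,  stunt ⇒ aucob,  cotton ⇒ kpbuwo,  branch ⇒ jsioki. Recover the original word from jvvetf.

Shifts by position in guest: pos 0: g→o (+8), pos 1: u→v (+1), pos 2: e→m (+8), pos 3: s→t (+1) — repeating every 2. A repeating key of period 2 is used — shifts +8, +1 over and over.
Reversing it on jvvetf: j−8=b, v−1=u, v−8=n, e−1=d, t−8=l, f−1=e.

bundle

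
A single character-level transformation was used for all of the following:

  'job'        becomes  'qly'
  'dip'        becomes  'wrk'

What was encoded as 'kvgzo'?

petal

Each pair mirrors across the alphabet (j↔q, o↔l, b↔y): positions sum to 25. This is the alphabet-reversal cipher (Atbash): a becomes z, b becomes y, etc.
Reversing it on kvgzo: k↔p, v↔e, g↔t, z↔a, o↔l.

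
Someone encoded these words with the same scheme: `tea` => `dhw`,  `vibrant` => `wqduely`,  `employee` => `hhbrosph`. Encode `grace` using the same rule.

hfduj

The output letters match the input read backwards, each shifted +3: tea reversed is aet. Read the word backwards and shift each letter +3.
On grace: reverse → ecarg; then shift: e+3=h, c+3=f, a+3=d, r+3=u, g+3=j.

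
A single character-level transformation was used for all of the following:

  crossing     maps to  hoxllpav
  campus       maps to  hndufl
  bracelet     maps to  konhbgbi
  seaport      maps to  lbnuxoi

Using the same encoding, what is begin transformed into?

kbvpa

Treating letters as 0–25, the rule is x ↦ 23x + 13 (mod 26).
For begin: b(1)→23·1+13≡10=k; e(4)→23·4+13≡1=b; g(6)→23·6+13≡21=v; i(8)→23·8+13≡15=p; n(13)→23·13+13≡0=a (all mod 26).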